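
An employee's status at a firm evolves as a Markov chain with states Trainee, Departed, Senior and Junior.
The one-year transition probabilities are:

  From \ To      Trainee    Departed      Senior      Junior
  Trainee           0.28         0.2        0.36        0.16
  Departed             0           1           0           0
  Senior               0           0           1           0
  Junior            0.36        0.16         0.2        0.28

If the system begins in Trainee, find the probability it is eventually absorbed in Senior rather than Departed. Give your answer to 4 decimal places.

0.6319

Let h(s) be the probability of absorption at Senior starting from transient state s. Then h(Senior) = 1 and h(Departed) = 0. By first-step analysis:
h(Trainee) = 0.28·h(Trainee) + 0.2·0 + 0.36·1 + 0.16·h(Junior)
h(Junior) = 0.36·h(Trainee) + 0.16·0 + 0.2·1 + 0.28·h(Junior)
Solving: h(Trainee) = 0.6319, h(Junior) = 0.5938.
Starting from Trainee, the probability is 0.6319.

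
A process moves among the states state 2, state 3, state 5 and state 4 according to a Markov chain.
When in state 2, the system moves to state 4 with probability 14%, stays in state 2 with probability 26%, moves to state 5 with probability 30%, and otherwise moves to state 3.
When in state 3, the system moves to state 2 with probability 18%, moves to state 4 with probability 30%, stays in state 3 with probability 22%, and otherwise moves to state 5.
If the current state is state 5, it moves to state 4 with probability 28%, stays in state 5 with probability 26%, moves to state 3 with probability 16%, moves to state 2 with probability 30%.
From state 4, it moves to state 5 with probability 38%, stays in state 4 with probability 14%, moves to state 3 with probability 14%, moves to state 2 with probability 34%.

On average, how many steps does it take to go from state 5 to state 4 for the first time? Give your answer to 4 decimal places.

Let t(s) be the expected number of steps to first reach state 4 from state s, with t(state 4) = 0. Conditioning on the first step:
t(state 2) = 1 + 0.26·t(state 2) + 0.3·t(state 3) + 0.3·t(state 5)
t(state 3) = 1 + 0.18·t(state 2) + 0.22·t(state 3) + 0.3·t(state 5)
t(state 5) = 1 + 0.3·t(state 2) + 0.16·t(state 3) + 0.26·t(state 5)
Solving: t(state 2) = 4.5694, t(state 3) = 3.8925, t(state 5) = 4.0454.
Expected steps from state 5 to state 4: 4.0454.

4.0454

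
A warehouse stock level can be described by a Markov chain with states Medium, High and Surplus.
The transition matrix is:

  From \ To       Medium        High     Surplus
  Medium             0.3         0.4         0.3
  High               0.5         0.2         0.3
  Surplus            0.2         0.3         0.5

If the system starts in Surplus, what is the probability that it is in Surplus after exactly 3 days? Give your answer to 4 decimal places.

0.3800

Propagate the distribution vector 3 days from Surplus.
After 0 days: (0.0000, 0.0000, 1.0000)
After 1 day: (0.2000, 0.3000, 0.5000)
After 2 days: (0.3100, 0.2900, 0.4000)
After 3 days: (0.3180, 0.3020, 0.3800)
P(in Surplus after 3 days) = 0.3800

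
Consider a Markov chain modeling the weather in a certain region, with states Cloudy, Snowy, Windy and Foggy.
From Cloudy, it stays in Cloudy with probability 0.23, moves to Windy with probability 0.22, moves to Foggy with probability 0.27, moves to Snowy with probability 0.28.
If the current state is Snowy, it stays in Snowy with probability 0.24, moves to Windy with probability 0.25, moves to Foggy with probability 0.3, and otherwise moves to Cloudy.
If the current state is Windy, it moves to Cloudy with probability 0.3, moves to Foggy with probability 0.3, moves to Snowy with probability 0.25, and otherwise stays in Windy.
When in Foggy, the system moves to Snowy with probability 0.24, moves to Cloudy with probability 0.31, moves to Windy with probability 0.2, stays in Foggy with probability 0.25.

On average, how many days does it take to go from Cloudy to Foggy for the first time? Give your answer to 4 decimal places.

3.5176

Let t(s) be the expected number of days to first reach Foggy from state s, with t(Foggy) = 0. Conditioning on the first day:
t(Cloudy) = 1 + 0.23·t(Cloudy) + 0.28·t(Snowy) + 0.22·t(Windy)
t(Snowy) = 1 + 0.21·t(Cloudy) + 0.24·t(Snowy) + 0.25·t(Windy)
t(Windy) = 1 + 0.3·t(Cloudy) + 0.25·t(Snowy) + 0.15·t(Windy)
Solving: t(Cloudy) = 3.5176, t(Snowy) = 3.4134, t(Windy) = 3.4219.
Expected days from Cloudy to Foggy: 3.5176.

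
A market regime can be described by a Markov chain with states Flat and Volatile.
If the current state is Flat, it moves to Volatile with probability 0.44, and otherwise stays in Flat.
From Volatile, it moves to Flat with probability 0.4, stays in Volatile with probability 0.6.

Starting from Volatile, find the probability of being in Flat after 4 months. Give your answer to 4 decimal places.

Propagate the distribution vector 4 months from Volatile.
After 0 months: (0.0000, 1.0000)
After 1 month: (0.4000, 0.6000)
After 2 months: (0.4640, 0.5360)
After 3 months: (0.4742, 0.5258)
After 4 months: (0.4759, 0.5241)
P(in Flat after 4 months) = 0.4759

0.4759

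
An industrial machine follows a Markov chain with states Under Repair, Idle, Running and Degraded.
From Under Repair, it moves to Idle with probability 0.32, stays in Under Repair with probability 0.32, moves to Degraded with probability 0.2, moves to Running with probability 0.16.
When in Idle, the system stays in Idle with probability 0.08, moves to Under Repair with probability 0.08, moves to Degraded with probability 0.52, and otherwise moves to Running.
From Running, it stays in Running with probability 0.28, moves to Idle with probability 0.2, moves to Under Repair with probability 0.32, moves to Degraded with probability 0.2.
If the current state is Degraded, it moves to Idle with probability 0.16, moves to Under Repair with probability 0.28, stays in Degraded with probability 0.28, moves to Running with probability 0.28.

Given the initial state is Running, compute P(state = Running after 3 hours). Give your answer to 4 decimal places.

Propagate the distribution vector 3 hours from Running.
After 0 hours: (0.0000, 0.0000, 1.0000, 0.0000)
After 1 hour: (0.3200, 0.2000, 0.2800, 0.2000)
After 2 hours: (0.2640, 0.2064, 0.2496, 0.2800)
After 3 hours: (0.2593, 0.1957, 0.2566, 0.2884)
P(in Running after 3 hours) = 0.2566

0.2566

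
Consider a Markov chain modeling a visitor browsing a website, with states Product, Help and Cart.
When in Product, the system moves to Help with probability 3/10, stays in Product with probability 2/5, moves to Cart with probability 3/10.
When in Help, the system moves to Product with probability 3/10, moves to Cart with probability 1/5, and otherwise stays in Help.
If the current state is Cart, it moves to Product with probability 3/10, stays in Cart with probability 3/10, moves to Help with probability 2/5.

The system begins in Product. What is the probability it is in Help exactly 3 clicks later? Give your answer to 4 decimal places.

Propagate the distribution vector 3 clicks from Product.
After 0 clicks: (1.0000, 0.0000, 0.0000)
After 1 click: (0.4000, 0.3000, 0.3000)
After 2 clicks: (0.3400, 0.3900, 0.2700)
After 3 clicks: (0.3340, 0.4050, 0.2610)
P(in Help after 3 clicks) = 0.4050

0.4050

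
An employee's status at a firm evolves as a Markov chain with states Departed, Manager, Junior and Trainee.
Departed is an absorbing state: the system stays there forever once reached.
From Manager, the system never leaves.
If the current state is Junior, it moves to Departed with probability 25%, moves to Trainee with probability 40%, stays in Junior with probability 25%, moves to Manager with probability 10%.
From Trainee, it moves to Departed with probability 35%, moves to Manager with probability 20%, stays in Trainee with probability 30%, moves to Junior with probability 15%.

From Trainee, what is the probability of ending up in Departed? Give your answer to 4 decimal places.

Let h(s) be the probability of absorption at Departed starting from transient state s. Then h(Departed) = 1 and h(Manager) = 0. By first-step analysis:
h(Junior) = 0.25·1 + 0.1·0 + 0.25·h(Junior) + 0.4·h(Trainee)
h(Trainee) = 0.35·1 + 0.2·0 + 0.15·h(Junior) + 0.3·h(Trainee)
Solving: h(Junior) = 0.6774, h(Trainee) = 0.6452.
Starting from Trainee, the probability is 0.6452.

0.6452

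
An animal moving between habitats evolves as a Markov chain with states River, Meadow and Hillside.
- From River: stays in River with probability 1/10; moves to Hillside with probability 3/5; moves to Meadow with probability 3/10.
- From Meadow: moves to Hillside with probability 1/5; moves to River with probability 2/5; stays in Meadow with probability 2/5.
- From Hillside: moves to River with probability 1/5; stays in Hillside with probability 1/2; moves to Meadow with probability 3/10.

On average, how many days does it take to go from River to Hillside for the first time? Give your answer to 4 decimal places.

Let t(s) be the expected number of days to first reach Hillside from state s, with t(Hillside) = 0. Conditioning on the first day:
t(River) = 1 + 0.1·t(River) + 0.3·t(Meadow)
t(Meadow) = 1 + 0.4·t(River) + 0.4·t(Meadow)
Solving: t(River) = 2.1429, t(Meadow) = 3.0952.
Expected days from River to Hillside: 2.1429.

2.1429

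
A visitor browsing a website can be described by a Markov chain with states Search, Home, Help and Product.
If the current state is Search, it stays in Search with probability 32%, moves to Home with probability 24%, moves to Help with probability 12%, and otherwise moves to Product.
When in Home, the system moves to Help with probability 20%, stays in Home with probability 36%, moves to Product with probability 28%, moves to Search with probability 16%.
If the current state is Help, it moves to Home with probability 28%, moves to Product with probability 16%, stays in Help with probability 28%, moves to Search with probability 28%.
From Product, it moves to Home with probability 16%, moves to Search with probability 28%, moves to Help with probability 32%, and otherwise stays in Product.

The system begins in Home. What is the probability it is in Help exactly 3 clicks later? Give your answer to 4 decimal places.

0.2296

Propagate the distribution vector 3 clicks from Home.
After 0 clicks: (0.0000, 1.0000, 0.0000, 0.0000)
After 1 click: (0.1600, 0.3600, 0.2000, 0.2800)
After 2 clicks: (0.2432, 0.2688, 0.2368, 0.2512)
After 3 clicks: (0.2575, 0.2616, 0.2296, 0.2513)
P(in Help after 3 clicks) = 0.2296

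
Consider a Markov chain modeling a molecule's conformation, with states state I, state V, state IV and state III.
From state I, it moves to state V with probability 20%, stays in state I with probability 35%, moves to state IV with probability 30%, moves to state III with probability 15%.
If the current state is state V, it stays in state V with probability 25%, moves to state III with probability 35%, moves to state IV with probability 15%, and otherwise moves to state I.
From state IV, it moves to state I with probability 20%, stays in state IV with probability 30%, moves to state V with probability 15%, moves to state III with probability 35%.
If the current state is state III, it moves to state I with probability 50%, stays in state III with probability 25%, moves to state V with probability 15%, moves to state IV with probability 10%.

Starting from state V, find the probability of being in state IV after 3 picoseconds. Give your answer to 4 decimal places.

0.2189

Propagate the distribution vector 3 picoseconds from state V.
After 0 picoseconds: (0.0000, 1.0000, 0.0000, 0.0000)
After 1 picosecond: (0.2500, 0.2500, 0.1500, 0.3500)
After 2 picoseconds: (0.3550, 0.1875, 0.1925, 0.2650)
After 3 picoseconds: (0.3421, 0.1865, 0.2189, 0.2525)
P(in state IV after 3 picoseconds) = 0.2189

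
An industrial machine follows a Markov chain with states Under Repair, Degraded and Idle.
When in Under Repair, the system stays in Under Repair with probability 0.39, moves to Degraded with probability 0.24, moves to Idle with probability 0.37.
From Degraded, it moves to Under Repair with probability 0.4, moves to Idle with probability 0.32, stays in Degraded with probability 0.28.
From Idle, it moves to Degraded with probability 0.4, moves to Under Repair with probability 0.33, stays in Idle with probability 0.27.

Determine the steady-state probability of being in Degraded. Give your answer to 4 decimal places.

Let the stationary distribution be π with π = πP and π_1 + π_2 + π_3 = 1.
π_1 = 0.39·π_1 + 0.4·π_2 + 0.33·π_3
π_2 = 0.24·π_1 + 0.28·π_2 + 0.4·π_3
Solving with the normalization constraint gives π = (0.3737, 0.3038, 0.3226).
So the stationary probability of Degraded is 0.3038.

0.3038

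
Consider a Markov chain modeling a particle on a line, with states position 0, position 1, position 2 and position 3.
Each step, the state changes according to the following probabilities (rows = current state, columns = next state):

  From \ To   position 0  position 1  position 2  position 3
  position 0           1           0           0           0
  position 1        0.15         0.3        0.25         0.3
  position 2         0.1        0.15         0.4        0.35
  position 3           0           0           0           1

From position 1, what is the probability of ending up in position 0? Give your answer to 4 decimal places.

0.3007

Let h(s) be the probability of absorption at position 0 starting from transient state s. Then h(position 0) = 1 and h(position 3) = 0. By first-step analysis:
h(position 1) = 0.15·1 + 0.3·h(position 1) + 0.25·h(position 2) + 0.3·0
h(position 2) = 0.1·1 + 0.15·h(position 1) + 0.4·h(position 2) + 0.35·0
Solving: h(position 1) = 0.3007, h(position 2) = 0.2418.
Starting from position 1, the probability is 0.3007.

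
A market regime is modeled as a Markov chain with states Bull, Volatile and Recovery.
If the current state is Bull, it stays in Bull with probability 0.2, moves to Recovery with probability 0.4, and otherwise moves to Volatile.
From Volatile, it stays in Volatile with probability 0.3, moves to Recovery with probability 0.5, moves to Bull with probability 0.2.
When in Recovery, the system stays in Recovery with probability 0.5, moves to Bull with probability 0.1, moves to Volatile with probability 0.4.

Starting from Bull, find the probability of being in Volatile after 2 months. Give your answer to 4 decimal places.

Sum over the intermediate state after 1 month:
P = P(Bull→Bull)·P(Bull→Volatile) + P(Bull→Volatile)·P(Volatile→Volatile) + P(Bull→Recovery)·P(Recovery→Volatile)
  = 0.2×0.4 + 0.4×0.3 + 0.4×0.4
  = 0.0800 + 0.1200 + 0.1600 = 0.3600

0.3600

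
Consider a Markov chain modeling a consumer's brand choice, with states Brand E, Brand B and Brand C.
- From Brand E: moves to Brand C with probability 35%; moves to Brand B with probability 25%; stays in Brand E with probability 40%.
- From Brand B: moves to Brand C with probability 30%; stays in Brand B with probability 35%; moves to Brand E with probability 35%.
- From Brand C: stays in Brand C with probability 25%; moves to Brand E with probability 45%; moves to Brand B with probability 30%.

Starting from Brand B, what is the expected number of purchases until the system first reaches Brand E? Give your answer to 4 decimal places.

Let t(s) be the expected number of purchases to first reach Brand E from state s, with t(Brand E) = 0. Conditioning on the first purchase:
t(Brand B) = 1 + 0.35·t(Brand B) + 0.3·t(Brand C)
t(Brand C) = 1 + 0.3·t(Brand B) + 0.25·t(Brand C)
Solving: t(Brand B) = 2.6415, t(Brand C) = 2.3899.
Expected purchases from Brand B to Brand E: 2.6415.

2.6415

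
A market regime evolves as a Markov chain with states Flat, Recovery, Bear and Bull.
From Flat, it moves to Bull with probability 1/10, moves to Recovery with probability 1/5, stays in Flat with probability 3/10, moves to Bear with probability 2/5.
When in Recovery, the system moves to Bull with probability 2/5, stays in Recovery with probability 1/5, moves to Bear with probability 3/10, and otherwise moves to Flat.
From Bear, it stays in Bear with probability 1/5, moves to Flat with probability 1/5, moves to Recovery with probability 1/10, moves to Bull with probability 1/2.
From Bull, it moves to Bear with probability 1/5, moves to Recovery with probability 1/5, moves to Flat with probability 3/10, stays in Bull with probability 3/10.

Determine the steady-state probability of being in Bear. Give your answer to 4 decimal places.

0.2651

Let the stationary distribution be π with π = πP and π_1 + π_2 + π_3 + π_4 = 1.
π_1 = 0.3·π_1 + 0.1·π_2 + 0.2·π_3 + 0.3·π_4
π_2 = 0.2·π_1 + 0.2·π_2 + 0.1·π_3 + 0.2·π_4
π_3 = 0.4·π_1 + 0.3·π_2 + 0.2·π_3 + 0.2·π_4
Solving with the normalization constraint gives π = (0.2388, 0.1735, 0.2651, 0.3226).
So the stationary probability of Bear is 0.2651.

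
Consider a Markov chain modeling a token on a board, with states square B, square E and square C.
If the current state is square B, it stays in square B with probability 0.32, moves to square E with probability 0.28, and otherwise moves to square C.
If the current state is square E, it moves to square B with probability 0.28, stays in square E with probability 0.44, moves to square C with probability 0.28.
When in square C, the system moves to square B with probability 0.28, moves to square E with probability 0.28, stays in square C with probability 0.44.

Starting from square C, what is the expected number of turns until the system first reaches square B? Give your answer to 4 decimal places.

3.5714

Let t(s) be the expected number of turns to first reach square B from state s, with t(square B) = 0. Conditioning on the first turn:
t(square E) = 1 + 0.44·t(square E) + 0.28·t(square C)
t(square C) = 1 + 0.28·t(square E) + 0.44·t(square C)
Solving: t(square E) = 3.5714, t(square C) = 3.5714.
Expected turns from square C to square B: 3.5714.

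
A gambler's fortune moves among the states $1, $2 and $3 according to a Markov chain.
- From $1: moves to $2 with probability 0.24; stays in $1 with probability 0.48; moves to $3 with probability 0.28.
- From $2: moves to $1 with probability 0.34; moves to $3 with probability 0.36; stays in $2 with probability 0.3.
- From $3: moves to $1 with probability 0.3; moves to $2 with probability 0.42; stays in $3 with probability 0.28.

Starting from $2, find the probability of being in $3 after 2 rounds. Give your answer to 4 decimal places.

0.3040

Sum over the intermediate state after 1 round:
P = P($2→$1)·P($1→$3) + P($2→$2)·P($2→$3) + P($2→$3)·P($3→$3)
  = 0.34×0.28 + 0.3×0.36 + 0.36×0.28
  = 0.0952 + 0.1080 + 0.1008 = 0.3040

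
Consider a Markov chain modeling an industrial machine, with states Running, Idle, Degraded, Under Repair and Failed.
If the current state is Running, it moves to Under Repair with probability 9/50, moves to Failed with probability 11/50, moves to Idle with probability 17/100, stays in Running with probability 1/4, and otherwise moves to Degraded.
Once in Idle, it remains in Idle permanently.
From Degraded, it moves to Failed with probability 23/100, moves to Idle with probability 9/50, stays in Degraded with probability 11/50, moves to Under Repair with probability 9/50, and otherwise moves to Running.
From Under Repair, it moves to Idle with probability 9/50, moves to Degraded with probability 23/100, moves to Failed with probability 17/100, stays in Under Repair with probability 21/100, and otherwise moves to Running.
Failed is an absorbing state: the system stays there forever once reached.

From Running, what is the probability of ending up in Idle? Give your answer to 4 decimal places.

0.4497

Let h(s) be the probability of absorption at Idle starting from transient state s. Then h(Idle) = 1 and h(Failed) = 0. By first-step analysis:
h(Running) = 0.25·h(Running) + 0.17·1 + 0.18·h(Degraded) + 0.18·h(Under Repair) + 0.22·0
h(Degraded) = 0.19·h(Running) + 0.18·1 + 0.22·h(Degraded) + 0.18·h(Under Repair) + 0.23·0
h(Under Repair) = 0.21·h(Running) + 0.18·1 + 0.23·h(Degraded) + 0.21·h(Under Repair) + 0.17·0
Solving: h(Running) = 0.4497, h(Degraded) = 0.4508, h(Under Repair) = 0.4786.
Starting from Running, the probability is 0.4497.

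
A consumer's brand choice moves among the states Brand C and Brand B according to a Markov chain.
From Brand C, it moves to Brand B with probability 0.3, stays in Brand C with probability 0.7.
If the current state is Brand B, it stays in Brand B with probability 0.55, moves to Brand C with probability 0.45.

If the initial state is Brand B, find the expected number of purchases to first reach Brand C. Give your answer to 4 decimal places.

Let t(s) be the expected number of purchases to first reach Brand C from state s, with t(Brand C) = 0. Conditioning on the first purchase:
t(Brand B) = 1 + 0.55·t(Brand B)
Solving: t(Brand B) = 2.2222.
Expected purchases from Brand B to Brand C: 2.2222.

2.2222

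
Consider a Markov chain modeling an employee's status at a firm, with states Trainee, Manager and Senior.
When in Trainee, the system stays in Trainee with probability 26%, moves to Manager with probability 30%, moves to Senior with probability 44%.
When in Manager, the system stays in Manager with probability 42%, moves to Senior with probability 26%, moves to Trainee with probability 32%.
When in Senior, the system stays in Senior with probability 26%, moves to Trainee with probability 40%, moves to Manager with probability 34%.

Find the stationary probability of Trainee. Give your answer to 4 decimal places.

0.3259

Let the stationary distribution be π with π = πP and π_1 + π_2 + π_3 = 1.
π_1 = 0.26·π_1 + 0.32·π_2 + 0.4·π_3
π_2 = 0.3·π_1 + 0.42·π_2 + 0.34·π_3
Solving with the normalization constraint gives π = (0.3259, 0.3554, 0.3187).
So the stationary probability of Trainee is 0.3259.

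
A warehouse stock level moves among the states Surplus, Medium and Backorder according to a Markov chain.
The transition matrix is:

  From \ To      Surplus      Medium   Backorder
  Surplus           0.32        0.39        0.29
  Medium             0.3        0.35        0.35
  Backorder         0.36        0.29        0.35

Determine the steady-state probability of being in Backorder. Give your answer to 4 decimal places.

0.3304

Let the stationary distribution be π with π = πP and π_1 + π_2 + π_3 = 1.
π_1 = 0.32·π_1 + 0.3·π_2 + 0.36·π_3
π_2 = 0.39·π_1 + 0.35·π_2 + 0.29·π_3
Solving with the normalization constraint gives π = (0.3264, 0.3432, 0.3304).
So the stationary probability of Backorder is 0.3304.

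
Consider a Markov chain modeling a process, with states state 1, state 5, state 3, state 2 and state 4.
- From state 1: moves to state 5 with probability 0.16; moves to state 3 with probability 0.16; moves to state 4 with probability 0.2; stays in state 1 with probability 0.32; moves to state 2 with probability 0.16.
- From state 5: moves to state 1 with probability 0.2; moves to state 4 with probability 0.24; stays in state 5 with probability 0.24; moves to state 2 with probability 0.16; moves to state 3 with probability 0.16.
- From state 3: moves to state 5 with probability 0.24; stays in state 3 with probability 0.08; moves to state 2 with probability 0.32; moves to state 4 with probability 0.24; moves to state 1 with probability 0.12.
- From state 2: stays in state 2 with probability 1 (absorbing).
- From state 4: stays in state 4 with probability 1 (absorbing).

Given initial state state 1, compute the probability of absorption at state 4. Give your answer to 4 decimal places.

0.5374

Let h(s) be the probability of absorption at state 4 starting from transient state s. Then h(state 4) = 1 and h(state 2) = 0. By first-step analysis:
h(state 1) = 0.32·h(state 1) + 0.16·h(state 5) + 0.16·h(state 3) + 0.16·0 + 0.2·1
h(state 5) = 0.2·h(state 1) + 0.24·h(state 5) + 0.16·h(state 3) + 0.16·0 + 0.24·1
h(state 3) = 0.12·h(state 1) + 0.24·h(state 5) + 0.08·h(state 3) + 0.32·0 + 0.24·1
Solving: h(state 1) = 0.5374, h(state 5) = 0.5575, h(state 3) = 0.4764.
Starting from state 1, the probability is 0.5374.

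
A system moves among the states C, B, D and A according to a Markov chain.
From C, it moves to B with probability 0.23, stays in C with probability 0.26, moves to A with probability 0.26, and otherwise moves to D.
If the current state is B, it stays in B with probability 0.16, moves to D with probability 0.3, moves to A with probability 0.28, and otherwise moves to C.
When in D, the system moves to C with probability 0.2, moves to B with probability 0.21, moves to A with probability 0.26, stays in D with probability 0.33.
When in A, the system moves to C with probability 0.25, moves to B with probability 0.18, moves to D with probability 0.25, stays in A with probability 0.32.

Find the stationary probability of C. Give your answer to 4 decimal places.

Let the stationary distribution be π with π = πP and π_1 + π_2 + π_3 + π_4 = 1.
π_1 = 0.26·π_1 + 0.26·π_2 + 0.2·π_3 + 0.25·π_4
π_2 = 0.23·π_1 + 0.16·π_2 + 0.21·π_3 + 0.18·π_4
π_3 = 0.25·π_1 + 0.3·π_2 + 0.33·π_3 + 0.25·π_4
Solving with the normalization constraint gives π = (0.2402, 0.1966, 0.2824, 0.2808).
So the stationary probability of C is 0.2402.

0.2402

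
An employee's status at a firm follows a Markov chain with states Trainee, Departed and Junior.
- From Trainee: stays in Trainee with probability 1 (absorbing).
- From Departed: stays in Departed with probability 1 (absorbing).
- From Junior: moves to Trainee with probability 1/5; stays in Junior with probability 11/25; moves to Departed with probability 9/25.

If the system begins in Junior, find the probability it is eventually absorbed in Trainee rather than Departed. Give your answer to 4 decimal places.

0.3571

Let h(s) be the probability of absorption at Trainee starting from transient state s. Then h(Trainee) = 1 and h(Departed) = 0. By first-step analysis:
h(Junior) = 0.2·1 + 0.36·0 + 0.44·h(Junior)
Solving: h(Junior) = 0.3571.
Starting from Junior, the probability is 0.3571.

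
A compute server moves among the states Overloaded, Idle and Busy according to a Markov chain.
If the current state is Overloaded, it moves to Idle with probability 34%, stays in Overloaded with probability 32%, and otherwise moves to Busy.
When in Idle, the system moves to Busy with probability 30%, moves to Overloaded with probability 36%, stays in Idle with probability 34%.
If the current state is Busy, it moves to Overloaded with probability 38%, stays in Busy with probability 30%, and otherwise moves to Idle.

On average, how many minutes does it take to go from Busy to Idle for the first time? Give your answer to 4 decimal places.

3.0565

Let t(s) be the expected number of minutes to first reach Idle from state s, with t(Idle) = 0. Conditioning on the first minute:
t(Overloaded) = 1 + 0.32·t(Overloaded) + 0.34·t(Busy)
t(Busy) = 1 + 0.38·t(Overloaded) + 0.3·t(Busy)
Solving: t(Overloaded) = 2.9988, t(Busy) = 3.0565.
Expected minutes from Busy to Idle: 3.0565.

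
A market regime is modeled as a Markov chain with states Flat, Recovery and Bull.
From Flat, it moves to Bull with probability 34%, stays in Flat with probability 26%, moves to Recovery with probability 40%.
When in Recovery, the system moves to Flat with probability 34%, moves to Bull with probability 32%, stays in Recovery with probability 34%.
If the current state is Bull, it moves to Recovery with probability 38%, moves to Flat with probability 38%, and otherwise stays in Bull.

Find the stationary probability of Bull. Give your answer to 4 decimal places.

0.3023

Let the stationary distribution be π with π = πP and π_1 + π_2 + π_3 = 1.
π_1 = 0.26·π_1 + 0.34·π_2 + 0.38·π_3
π_2 = 0.4·π_1 + 0.34·π_2 + 0.38·π_3
Solving with the normalization constraint gives π = (0.3260, 0.3717, 0.3023).
So the stationary probability of Bull is 0.3023.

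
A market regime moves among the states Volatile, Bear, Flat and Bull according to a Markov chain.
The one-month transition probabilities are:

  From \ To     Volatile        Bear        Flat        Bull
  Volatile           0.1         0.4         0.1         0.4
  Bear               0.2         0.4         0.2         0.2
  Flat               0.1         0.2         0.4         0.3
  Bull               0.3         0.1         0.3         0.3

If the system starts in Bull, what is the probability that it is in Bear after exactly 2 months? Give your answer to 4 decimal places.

Propagate the distribution vector 2 months from Bull.
After 0 months: (0.0000, 0.0000, 0.0000, 1.0000)
After 1 month: (0.3000, 0.1000, 0.3000, 0.3000)
After 2 months: (0.1700, 0.2500, 0.2600, 0.3200)
P(in Bear after 2 months) = 0.2500

0.2500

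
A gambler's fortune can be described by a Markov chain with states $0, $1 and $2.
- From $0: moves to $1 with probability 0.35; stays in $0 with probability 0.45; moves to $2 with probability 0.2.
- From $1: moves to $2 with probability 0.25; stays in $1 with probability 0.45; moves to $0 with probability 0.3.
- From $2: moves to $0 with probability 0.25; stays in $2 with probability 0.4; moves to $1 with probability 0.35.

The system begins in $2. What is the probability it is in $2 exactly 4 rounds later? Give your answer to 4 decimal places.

Propagate the distribution vector 4 rounds from $2.
After 0 rounds: (0.0000, 0.0000, 1.0000)
After 1 round: (0.2500, 0.3500, 0.4000)
After 2 rounds: (0.3175, 0.3850, 0.2975)
After 3 rounds: (0.3328, 0.3885, 0.2788)
After 4 rounds: (0.3360, 0.3889, 0.2752)
P(in $2 after 4 rounds) = 0.2752

0.2752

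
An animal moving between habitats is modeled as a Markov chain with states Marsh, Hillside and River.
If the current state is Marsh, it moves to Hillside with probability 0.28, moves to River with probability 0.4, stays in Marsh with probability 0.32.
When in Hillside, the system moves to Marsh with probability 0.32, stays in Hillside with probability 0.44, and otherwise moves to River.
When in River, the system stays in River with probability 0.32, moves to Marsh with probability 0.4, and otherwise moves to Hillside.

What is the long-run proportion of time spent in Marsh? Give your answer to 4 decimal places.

Let the stationary distribution be π with π = πP and π_1 + π_2 + π_3 = 1.
π_1 = 0.32·π_1 + 0.32·π_2 + 0.4·π_3
π_2 = 0.28·π_1 + 0.44·π_2 + 0.28·π_3
Solving with the normalization constraint gives π = (0.3457, 0.3333, 0.3210).
So the stationary probability of Marsh is 0.3457.

0.3457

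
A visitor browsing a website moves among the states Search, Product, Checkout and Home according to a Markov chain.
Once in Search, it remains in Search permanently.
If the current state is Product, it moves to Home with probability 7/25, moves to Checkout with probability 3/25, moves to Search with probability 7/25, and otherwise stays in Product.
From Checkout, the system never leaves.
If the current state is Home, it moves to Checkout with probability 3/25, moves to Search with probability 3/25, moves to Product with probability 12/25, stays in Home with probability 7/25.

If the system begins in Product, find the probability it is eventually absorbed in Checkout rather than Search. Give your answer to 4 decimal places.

0.3378

Let h(s) be the probability of absorption at Checkout starting from transient state s. Then h(Checkout) = 1 and h(Search) = 0. By first-step analysis:
h(Product) = 0.28·0 + 0.32·h(Product) + 0.12·1 + 0.28·h(Home)
h(Home) = 0.12·0 + 0.48·h(Product) + 0.12·1 + 0.28·h(Home)
Solving: h(Product) = 0.3378, h(Home) = 0.3919.
Starting from Product, the probability is 0.3378.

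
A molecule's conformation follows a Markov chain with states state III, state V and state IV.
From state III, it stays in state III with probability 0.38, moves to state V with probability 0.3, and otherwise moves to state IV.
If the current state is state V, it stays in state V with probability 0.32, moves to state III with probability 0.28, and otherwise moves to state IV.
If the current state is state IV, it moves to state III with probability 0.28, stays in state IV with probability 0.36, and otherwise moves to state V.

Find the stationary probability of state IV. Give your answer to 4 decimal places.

0.3607

Let the stationary distribution be π with π = πP and π_1 + π_2 + π_3 = 1.
π_1 = 0.38·π_1 + 0.28·π_2 + 0.28·π_3
π_2 = 0.3·π_1 + 0.32·π_2 + 0.36·π_3
Solving with the normalization constraint gives π = (0.3111, 0.3282, 0.3607).
So the stationary probability of state IV is 0.3607.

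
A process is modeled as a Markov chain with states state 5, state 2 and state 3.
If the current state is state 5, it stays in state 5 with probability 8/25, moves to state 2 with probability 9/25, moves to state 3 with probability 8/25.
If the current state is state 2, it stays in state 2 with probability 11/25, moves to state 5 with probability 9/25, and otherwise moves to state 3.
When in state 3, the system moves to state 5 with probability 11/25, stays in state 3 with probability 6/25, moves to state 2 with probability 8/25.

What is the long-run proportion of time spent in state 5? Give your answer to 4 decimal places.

Let the stationary distribution be π with π = πP and π_1 + π_2 + π_3 = 1.
π_1 = 0.32·π_1 + 0.36·π_2 + 0.44·π_3
π_2 = 0.36·π_1 + 0.44·π_2 + 0.32·π_3
Solving with the normalization constraint gives π = (0.3657, 0.3803, 0.2540).
So the stationary probability of state 5 is 0.3657.

0.3657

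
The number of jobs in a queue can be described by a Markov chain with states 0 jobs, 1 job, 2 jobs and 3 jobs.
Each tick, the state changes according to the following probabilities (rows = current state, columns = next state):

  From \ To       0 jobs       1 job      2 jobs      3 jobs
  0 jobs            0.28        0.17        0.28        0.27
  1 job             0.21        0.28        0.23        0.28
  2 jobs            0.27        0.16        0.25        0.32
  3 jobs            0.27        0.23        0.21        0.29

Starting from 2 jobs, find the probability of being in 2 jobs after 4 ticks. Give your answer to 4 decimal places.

0.2421

Propagate the distribution vector 4 ticks from 2 jobs.
After 0 ticks: (0.0000, 0.0000, 1.0000, 0.0000)
After 1 tick: (0.2700, 0.1600, 0.2500, 0.3200)
After 2 ticks: (0.2631, 0.2043, 0.2421, 0.2905)
After 3 ticks: (0.2604, 0.2075, 0.2422, 0.2900)
After 4 ticks: (0.2602, 0.2078, 0.2421, 0.2900)
P(in 2 jobs after 4 ticks) = 0.2421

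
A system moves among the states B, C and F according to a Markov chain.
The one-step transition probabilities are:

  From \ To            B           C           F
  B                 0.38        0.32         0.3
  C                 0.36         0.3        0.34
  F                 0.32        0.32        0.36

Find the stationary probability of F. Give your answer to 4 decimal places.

0.3325

Let the stationary distribution be π with π = πP and π_1 + π_2 + π_3 = 1.
π_1 = 0.38·π_1 + 0.36·π_2 + 0.32·π_3
π_2 = 0.32·π_1 + 0.3·π_2 + 0.32·π_3
Solving with the normalization constraint gives π = (0.3538, 0.3137, 0.3325).
So the stationary probability of F is 0.3325.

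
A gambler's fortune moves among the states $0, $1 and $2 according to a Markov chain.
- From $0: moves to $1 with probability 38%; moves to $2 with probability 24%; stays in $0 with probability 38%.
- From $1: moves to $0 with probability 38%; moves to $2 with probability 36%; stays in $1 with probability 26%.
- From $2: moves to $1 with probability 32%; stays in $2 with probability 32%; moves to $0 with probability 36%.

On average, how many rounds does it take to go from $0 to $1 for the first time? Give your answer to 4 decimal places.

Let t(s) be the expected number of rounds to first reach $1 from state s, with t($1) = 0. Conditioning on the first round:
t($0) = 1 + 0.38·t($0) + 0.24·t($2)
t($2) = 1 + 0.36·t($0) + 0.32·t($2)
Solving: t($0) = 2.7446, t($2) = 2.9236.
Expected rounds from $0 to $1: 2.7446.

2.7446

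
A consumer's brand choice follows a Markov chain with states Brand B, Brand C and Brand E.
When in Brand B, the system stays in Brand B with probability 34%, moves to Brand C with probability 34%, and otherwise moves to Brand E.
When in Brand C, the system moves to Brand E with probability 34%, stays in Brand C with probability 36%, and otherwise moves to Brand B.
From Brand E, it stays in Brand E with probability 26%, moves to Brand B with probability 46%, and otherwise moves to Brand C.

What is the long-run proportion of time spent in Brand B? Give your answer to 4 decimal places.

0.3638

Let the stationary distribution be π with π = πP and π_1 + π_2 + π_3 = 1.
π_1 = 0.34·π_1 + 0.3·π_2 + 0.46·π_3
π_2 = 0.34·π_1 + 0.36·π_2 + 0.28·π_3
Solving with the normalization constraint gives π = (0.3638, 0.3281, 0.3081).
So the stationary probability of Brand B is 0.3638.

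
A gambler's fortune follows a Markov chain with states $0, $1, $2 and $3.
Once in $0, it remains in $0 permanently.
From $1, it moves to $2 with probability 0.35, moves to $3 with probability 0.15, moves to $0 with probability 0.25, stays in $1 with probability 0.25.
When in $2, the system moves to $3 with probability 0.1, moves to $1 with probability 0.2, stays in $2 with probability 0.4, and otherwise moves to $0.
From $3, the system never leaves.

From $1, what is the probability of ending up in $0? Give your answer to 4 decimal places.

Let h(s) be the probability of absorption at $0 starting from transient state s. Then h($0) = 1 and h($3) = 0. By first-step analysis:
h($1) = 0.25·1 + 0.25·h($1) + 0.35·h($2) + 0.15·0
h($2) = 0.3·1 + 0.2·h($1) + 0.4·h($2) + 0.1·0
Solving: h($1) = 0.6711, h($2) = 0.7237.
Starting from $1, the probability is 0.6711.

0.6711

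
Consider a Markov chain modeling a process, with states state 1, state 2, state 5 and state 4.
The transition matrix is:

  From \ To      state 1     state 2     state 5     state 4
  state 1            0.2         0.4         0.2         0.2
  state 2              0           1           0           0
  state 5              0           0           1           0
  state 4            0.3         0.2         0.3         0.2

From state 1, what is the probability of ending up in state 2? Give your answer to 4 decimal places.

Let h(s) be the probability of absorption at state 2 starting from transient state s. Then h(state 2) = 1 and h(state 5) = 0. By first-step analysis:
h(state 1) = 0.2·h(state 1) + 0.4·1 + 0.2·0 + 0.2·h(state 4)
h(state 4) = 0.3·h(state 1) + 0.2·1 + 0.3·0 + 0.2·h(state 4)
Solving: h(state 1) = 0.6207, h(state 4) = 0.4828.
Starting from state 1, the probability is 0.6207.

0.6207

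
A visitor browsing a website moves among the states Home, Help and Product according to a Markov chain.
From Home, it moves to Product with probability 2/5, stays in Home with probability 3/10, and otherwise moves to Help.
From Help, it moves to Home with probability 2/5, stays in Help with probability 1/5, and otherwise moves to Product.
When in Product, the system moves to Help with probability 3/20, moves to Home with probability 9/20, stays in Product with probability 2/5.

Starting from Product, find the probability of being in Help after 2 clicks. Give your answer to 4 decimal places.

Sum over the intermediate state after 1 click:
P = P(Product→Home)·P(Home→Help) + P(Product→Help)·P(Help→Help) + P(Product→Product)·P(Product→Help)
  = 0.45×0.3 + 0.15×0.2 + 0.4×0.15
  = 0.1350 + 0.0300 + 0.0600 = 0.2250

0.2250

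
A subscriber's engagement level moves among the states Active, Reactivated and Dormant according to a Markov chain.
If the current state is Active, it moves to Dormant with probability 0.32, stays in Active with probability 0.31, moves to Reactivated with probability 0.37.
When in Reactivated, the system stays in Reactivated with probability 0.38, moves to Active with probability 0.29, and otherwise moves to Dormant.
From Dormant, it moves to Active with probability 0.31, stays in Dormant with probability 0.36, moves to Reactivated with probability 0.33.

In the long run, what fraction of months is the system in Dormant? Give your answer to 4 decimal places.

0.3371

Let the stationary distribution be π with π = πP and π_1 + π_2 + π_3 = 1.
π_1 = 0.31·π_1 + 0.29·π_2 + 0.31·π_3
π_2 = 0.37·π_1 + 0.38·π_2 + 0.33·π_3
Solving with the normalization constraint gives π = (0.3028, 0.3601, 0.3371).
So the stationary probability of Dormant is 0.3371.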